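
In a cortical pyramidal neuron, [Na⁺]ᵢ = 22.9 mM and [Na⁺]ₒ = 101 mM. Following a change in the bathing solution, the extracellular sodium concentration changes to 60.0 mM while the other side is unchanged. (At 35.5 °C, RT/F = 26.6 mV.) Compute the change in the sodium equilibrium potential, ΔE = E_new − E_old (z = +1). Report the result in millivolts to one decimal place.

-13.9 mV

E_old = (26.6/1)·ln(101/22.9) = 39.47 mV
E_new = (26.6/1)·ln(60.0/22.9) = 25.62 mV
ΔE = 25.62 − (39.47) = -13.85 mV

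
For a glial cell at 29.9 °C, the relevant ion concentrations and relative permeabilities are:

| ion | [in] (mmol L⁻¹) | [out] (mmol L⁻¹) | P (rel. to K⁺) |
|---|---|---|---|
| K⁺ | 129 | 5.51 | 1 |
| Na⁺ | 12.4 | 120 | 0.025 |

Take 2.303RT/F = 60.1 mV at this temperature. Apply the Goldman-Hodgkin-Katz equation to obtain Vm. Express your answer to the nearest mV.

Vm = 60.1 · log₁₀[(Σ P·[cation]ₒ + Σ P·[anion]ᵢ) / (Σ P·[cation]ᵢ + Σ P·[anion]ₒ)]
Numerator = 1×5.51 + 0.025×120 = 8.51
Denominator = 1×129 + 0.025×12.4 = 129.3
Vm = 60.1 · log₁₀(0.065811) = 60.1 × (-1.1817) = -71.02 mV

-71 mV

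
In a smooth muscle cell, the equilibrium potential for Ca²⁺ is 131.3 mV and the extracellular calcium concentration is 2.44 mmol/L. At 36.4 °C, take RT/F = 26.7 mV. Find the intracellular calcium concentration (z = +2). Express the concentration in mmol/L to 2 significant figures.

0.00013 mmol/L

Nernst: E = (26.7/2) · ln([out]/[in]), so ln([out]/[in]) = 131.3 × 2 / 26.7 = 9.8352.
[out]/[in] = e^(9.8352) = 1.868e+04.
[in] = 2.44 / 1.868e+04 = 0.0001306 mmol/L.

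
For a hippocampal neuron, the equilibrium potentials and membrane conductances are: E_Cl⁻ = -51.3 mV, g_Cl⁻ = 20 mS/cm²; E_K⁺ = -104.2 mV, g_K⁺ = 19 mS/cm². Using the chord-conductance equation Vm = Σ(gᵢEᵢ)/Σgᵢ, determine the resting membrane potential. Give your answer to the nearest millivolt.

Σ gᵢEᵢ = 20·(-51.3) + 19·(-104.2) = -3005.80
Σ gᵢ = 20 + 19 = 39
Vm = -3005.80 / 39 = -77.07 mV

-77 mV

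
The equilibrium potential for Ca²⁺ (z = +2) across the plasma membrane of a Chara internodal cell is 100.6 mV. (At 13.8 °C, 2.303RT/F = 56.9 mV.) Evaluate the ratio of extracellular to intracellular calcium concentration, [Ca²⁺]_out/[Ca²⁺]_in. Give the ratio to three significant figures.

3440

log₁₀([out]/[in]) = E·z/(56.9) = 100.6 × 2 / 56.9 = 3.5360
[out]/[in] = 10^(3.5360) = 3436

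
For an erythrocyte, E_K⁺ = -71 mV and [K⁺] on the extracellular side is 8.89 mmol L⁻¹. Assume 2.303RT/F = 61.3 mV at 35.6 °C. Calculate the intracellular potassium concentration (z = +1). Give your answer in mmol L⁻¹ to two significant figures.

Nernst: E = (61.3/1) · log₁₀([out]/[in]), so log₁₀([out]/[in]) = -71.0 × 1 / 61.3 = -1.1582.
[out]/[in] = 10^(-1.1582) = 0.06946.
[in] = 8.89 / 0.06946 = 128 mmol L⁻¹.

130 mmol L⁻¹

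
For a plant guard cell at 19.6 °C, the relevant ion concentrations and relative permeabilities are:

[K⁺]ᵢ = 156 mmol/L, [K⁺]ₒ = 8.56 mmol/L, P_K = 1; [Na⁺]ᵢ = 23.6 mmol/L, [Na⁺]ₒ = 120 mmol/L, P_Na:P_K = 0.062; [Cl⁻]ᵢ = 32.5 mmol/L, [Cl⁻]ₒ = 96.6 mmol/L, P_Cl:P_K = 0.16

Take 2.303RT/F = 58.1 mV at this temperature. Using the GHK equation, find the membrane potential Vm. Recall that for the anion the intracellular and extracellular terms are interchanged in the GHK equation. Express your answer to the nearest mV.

-53 mV

Vm = 58.1 · log₁₀[(Σ P·[cation]ₒ + Σ P·[anion]ᵢ) / (Σ P·[cation]ᵢ + Σ P·[anion]ₒ)]
Numerator = 1×8.56 + 0.062×120 + 0.16×32.5 = 21.2
Denominator = 1×156 + 0.062×23.6 + 0.16×96.6 = 172.9
Vm = 58.1 · log₁₀(0.1226) = 58.1 × (-0.9115) = -52.96 mV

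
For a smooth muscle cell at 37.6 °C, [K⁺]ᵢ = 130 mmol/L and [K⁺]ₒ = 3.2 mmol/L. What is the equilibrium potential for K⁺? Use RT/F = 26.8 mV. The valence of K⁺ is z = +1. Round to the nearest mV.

-99 mV

E = (26.8/z) · ln([K⁺]_out/[K⁺]_in) with z = +1.
= (26.8/1) · ln(3.2/130) = 26.80 · ln(0.02462)
= 26.80 · (-3.7044) = -99.28 mV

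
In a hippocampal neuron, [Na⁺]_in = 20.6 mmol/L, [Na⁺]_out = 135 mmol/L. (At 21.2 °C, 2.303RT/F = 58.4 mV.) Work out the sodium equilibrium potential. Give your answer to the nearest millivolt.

E = (58.4/z) · log₁₀([Na⁺]_out/[Na⁺]_in) with z = +1.
= (58.4/1) · log₁₀(135/20.6) = 58.40 · log₁₀(6.553)
= 58.40 · (0.8165) = 47.68 mV

48 mV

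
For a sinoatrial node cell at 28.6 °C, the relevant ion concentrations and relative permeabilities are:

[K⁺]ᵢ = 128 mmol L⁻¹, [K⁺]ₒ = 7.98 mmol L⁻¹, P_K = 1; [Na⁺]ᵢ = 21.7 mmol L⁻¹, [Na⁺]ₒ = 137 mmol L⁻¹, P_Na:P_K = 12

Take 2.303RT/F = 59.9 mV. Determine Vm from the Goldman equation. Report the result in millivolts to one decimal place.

37.7 mV

Vm = 59.9 · log₁₀[(Σ P·[cation]ₒ + Σ P·[anion]ᵢ) / (Σ P·[cation]ᵢ + Σ P·[anion]ₒ)]
Numerator = 1×7.98 + 12×137 = 1652
Denominator = 1×128 + 12×21.7 = 388.4
Vm = 59.9 · log₁₀(4.2533) = 59.9 × (0.6287) = 37.66 mV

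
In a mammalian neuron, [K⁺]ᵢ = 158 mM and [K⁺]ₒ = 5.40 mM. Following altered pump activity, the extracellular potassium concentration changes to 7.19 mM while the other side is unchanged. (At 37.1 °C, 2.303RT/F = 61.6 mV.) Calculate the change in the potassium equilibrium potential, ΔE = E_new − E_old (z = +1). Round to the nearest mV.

E_old = (61.6/1)·log₁₀(5.40/158) = -90.32 mV
E_new = (61.6/1)·log₁₀(7.19/158) = -82.66 mV
ΔE = -82.66 − (-90.32) = 7.66 mV

8 mV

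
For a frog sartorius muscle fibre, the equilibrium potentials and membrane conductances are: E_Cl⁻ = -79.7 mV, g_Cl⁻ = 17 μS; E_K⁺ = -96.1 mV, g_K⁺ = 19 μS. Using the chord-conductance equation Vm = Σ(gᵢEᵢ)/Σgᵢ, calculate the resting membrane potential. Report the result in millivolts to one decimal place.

-88.4 mV

Σ gᵢEᵢ = 17·(-79.7) + 19·(-96.1) = -3180.80
Σ gᵢ = 17 + 19 = 36
Vm = -3180.80 / 36 = -88.36 mV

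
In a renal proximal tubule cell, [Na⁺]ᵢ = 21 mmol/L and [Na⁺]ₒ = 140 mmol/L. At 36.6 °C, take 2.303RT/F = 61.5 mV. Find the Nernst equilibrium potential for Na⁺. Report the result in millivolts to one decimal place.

50.7 mV

E = (61.5/z) · log₁₀([Na⁺]_out/[Na⁺]_in) with z = +1.
= (61.5/1) · log₁₀(140/21) = 61.50 · log₁₀(6.667)
= 61.50 · (0.8239) = 50.67 mV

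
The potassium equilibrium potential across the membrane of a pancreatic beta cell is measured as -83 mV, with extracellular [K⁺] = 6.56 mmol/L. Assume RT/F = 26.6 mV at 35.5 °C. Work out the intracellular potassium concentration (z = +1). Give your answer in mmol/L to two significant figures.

Nernst: E = (26.6/1) · ln([out]/[in]), so ln([out]/[in]) = -83.0 × 1 / 26.6 = -3.1203.
[out]/[in] = e^(-3.1203) = 0.04414.
[in] = 6.56 / 0.04414 = 148.6 mmol/L.

150 mmol/L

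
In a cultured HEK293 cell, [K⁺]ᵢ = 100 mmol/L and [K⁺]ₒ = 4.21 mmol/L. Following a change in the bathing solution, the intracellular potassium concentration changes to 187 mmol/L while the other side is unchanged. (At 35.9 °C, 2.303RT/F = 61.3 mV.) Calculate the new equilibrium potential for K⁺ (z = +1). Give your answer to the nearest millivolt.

-101 mV

After the shift: [K⁺]_out = 4.21, [K⁺]_in = 187 mmol/L.
E_new = (61.3/1)·log₁₀(4.21/187) = 61.30 · (-1.6476) = -101.00 mV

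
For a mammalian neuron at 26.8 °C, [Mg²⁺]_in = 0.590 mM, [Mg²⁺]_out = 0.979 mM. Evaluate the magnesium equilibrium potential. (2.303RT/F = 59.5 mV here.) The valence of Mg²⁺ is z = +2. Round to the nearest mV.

7 mV

E = (59.5/z) · log₁₀([Mg²⁺]_out/[Mg²⁺]_in) with z = +2.
= (59.5/2) · log₁₀(0.979/0.590) = 29.75 · log₁₀(1.659)
= 29.75 · (0.2199) = 6.54 mV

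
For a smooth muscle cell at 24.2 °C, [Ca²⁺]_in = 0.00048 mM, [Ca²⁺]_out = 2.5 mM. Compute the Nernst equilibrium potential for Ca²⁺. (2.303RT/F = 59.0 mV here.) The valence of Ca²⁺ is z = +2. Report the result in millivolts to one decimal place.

E = (59.0/z) · log₁₀([Ca²⁺]_out/[Ca²⁺]_in) with z = +2.
= (59.0/2) · log₁₀(2.5/0.00048) = 29.50 · log₁₀(5208)
= 29.50 · (3.7167) = 109.64 mV

109.6 mV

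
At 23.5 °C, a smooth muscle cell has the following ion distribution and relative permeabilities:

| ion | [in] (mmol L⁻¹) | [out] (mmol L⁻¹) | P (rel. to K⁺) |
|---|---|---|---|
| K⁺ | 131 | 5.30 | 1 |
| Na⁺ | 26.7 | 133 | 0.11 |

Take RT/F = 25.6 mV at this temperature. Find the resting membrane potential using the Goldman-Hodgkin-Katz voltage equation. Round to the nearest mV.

Vm = 25.6 · ln[(Σ P·[cation]ₒ + Σ P·[anion]ᵢ) / (Σ P·[cation]ᵢ + Σ P·[anion]ₒ)]
Numerator = 1×5.30 + 0.11×133 = 19.93
Denominator = 1×131 + 0.11×26.7 = 133.9
Vm = 25.6 · ln(0.1488) = 25.6 × (-1.9051) = -48.77 mV

-49 mV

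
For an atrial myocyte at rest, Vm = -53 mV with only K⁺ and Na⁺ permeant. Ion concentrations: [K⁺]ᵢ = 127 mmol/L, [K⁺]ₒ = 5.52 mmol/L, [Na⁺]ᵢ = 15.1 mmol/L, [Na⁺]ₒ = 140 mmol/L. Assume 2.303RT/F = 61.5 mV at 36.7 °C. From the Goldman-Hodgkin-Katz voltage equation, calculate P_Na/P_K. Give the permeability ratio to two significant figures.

Let α = P_Na/P_K. GHK: Vm = 61.5·log₁₀[(Kₒ + α·Naₒ)/(Kᵢ + α·Naᵢ)].
10^(Vm/61.5) = 10^(-53.0/61.5) = 0.13747
So 0.13747·(Kᵢ + α·Naᵢ) = Kₒ + α·Naₒ → α = (0.13747·127.0 − 5.52) / (140.0 − 0.13747·15.1)
α = (17.46 − 5.52) / (140.0 − 2.076) = 11.94/137.9 = 0.08656

0.087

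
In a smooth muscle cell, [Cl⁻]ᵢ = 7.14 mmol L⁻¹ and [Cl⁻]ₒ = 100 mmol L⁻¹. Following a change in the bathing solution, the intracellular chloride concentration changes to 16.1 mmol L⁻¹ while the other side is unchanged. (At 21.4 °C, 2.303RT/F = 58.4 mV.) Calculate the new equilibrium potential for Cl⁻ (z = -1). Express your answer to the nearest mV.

After the shift: [Cl⁻]_out = 100, [Cl⁻]_in = 16.1 mmol L⁻¹.
E_new = (58.4/-1)·log₁₀(100/16.1) = -58.40 · (0.7932) = -46.32 mV

-46 mV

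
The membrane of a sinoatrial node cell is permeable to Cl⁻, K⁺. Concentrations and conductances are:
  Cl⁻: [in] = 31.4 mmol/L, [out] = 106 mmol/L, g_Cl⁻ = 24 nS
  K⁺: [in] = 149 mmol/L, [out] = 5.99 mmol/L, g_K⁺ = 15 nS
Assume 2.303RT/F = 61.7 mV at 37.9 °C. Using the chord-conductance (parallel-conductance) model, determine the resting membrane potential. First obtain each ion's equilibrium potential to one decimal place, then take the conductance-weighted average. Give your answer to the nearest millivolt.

E_Cl⁻ = (61.7/-1)·log₁₀(106/31.4) = -32.6 mV
E_K⁺ = (61.7/1)·log₁₀(5.99/149) = -86.1 mV
Vm = (Σ gᵢEᵢ)/(Σ gᵢ) = (24·-32.6 + 15·-86.1) / (24 + 15)
= -2073.90 / 39 = -53.18 mV

-53 mV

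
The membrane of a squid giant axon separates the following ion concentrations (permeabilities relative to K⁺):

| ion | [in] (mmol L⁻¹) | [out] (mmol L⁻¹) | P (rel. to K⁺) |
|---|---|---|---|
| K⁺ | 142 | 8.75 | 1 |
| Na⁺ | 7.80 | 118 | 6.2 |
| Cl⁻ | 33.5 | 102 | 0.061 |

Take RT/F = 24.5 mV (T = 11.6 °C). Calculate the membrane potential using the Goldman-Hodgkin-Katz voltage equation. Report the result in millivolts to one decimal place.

Vm = 24.5 · ln[(Σ P·[cation]ₒ + Σ P·[anion]ᵢ) / (Σ P·[cation]ᵢ + Σ P·[anion]ₒ)]
Numerator = 1×8.75 + 6.2×118 + 0.061×33.5 = 742.4
Denominator = 1×142 + 6.2×7.80 + 0.061×102 = 196.6
Vm = 24.5 · ln(3.7765) = 24.5 × (1.3288) = 32.56 mV

32.6 mV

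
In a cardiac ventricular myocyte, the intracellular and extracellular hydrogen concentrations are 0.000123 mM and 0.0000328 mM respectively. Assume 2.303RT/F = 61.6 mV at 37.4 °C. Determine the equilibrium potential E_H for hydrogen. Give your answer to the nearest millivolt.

-35 mV

E = (61.6/z) · log₁₀([H⁺]_out/[H⁺]_in) with z = +1.
= (61.6/1) · log₁₀(0.0000328/0.000123) = 61.60 · log₁₀(0.2667)
= 61.60 · (-0.5740) = -35.36 mV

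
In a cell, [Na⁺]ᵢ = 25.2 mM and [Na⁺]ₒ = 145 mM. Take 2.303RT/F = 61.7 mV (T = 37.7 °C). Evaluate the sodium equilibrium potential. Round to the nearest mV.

E = (61.7/z) · log₁₀([Na⁺]_out/[Na⁺]_in) with z = +1.
= (61.7/1) · log₁₀(145/25.2) = 61.70 · log₁₀(5.754)
= 61.70 · (0.7600) = 46.89 mV

47 mV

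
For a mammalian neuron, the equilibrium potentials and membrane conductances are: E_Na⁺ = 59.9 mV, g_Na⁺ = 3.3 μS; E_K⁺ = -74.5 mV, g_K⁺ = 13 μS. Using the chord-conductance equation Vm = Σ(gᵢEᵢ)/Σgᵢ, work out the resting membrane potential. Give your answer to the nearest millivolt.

Σ gᵢEᵢ = 3.3·(59.9) + 13·(-74.5) = -770.83
Σ gᵢ = 3.3 + 13 = 16.3
Vm = -770.83 / 16.3 = -47.29 mV

-47 mV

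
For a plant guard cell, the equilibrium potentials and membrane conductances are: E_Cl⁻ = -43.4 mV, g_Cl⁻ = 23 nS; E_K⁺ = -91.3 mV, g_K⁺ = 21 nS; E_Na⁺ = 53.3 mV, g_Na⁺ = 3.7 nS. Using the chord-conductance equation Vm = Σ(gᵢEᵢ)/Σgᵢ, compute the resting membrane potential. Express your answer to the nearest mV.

Σ gᵢEᵢ = 23·(-43.4) + 21·(-91.3) + 3.7·(53.3) = -2718.29
Σ gᵢ = 23 + 21 + 3.7 = 47.7
Vm = -2718.29 / 47.7 = -56.99 mV

-57 mV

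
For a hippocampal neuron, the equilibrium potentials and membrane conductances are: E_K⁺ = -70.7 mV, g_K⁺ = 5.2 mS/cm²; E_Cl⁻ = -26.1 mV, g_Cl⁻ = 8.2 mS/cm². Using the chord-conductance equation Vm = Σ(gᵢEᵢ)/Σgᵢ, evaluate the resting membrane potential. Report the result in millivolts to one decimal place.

Σ gᵢEᵢ = 5.2·(-70.7) + 8.2·(-26.1) = -581.66
Σ gᵢ = 5.2 + 8.2 = 13.4
Vm = -581.66 / 13.4 = -43.41 mV

-43.4 mV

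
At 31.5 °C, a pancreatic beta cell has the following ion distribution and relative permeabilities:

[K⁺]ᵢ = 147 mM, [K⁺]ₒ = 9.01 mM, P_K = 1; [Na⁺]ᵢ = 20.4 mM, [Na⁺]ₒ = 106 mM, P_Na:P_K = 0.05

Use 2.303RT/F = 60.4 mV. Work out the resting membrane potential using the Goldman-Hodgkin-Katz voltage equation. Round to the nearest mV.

Vm = 60.4 · log₁₀[(Σ P·[cation]ₒ + Σ P·[anion]ᵢ) / (Σ P·[cation]ᵢ + Σ P·[anion]ₒ)]
Numerator = 1×9.01 + 0.05×106 = 14.31
Denominator = 1×147 + 0.05×20.4 = 148
Vm = 60.4 · log₁₀(0.096676) = 60.4 × (-1.0147) = -61.29 mV

-61 mV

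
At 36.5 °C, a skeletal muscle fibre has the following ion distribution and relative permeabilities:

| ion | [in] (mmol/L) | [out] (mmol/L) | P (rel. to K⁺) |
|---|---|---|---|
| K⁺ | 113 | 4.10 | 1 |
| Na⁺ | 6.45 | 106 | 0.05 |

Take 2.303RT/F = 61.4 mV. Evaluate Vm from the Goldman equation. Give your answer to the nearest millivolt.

-66 mV

Vm = 61.4 · log₁₀[(Σ P·[cation]ₒ + Σ P·[anion]ᵢ) / (Σ P·[cation]ᵢ + Σ P·[anion]ₒ)]
Numerator = 1×4.10 + 0.05×106 = 9.4
Denominator = 1×113 + 0.05×6.45 = 113.3
Vm = 61.4 · log₁₀(0.082949) = 61.4 × (-1.0812) = -66.38 mV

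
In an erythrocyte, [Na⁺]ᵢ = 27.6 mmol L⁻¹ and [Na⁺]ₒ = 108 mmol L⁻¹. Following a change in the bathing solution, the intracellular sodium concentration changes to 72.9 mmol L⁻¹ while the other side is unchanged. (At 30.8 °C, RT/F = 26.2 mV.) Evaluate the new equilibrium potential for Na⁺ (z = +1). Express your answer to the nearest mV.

10 mV

After the shift: [Na⁺]_out = 108, [Na⁺]_in = 72.9 mmol L⁻¹.
E_new = (26.2/1)·ln(108/72.9) = 26.20 · (0.3930) = 10.30 mV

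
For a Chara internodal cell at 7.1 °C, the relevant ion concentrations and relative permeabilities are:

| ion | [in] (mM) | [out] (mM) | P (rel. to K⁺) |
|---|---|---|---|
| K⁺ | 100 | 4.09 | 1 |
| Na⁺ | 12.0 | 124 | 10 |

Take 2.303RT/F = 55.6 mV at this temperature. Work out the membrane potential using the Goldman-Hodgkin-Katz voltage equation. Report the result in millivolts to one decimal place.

41.8 mV

Vm = 55.6 · log₁₀[(Σ P·[cation]ₒ + Σ P·[anion]ᵢ) / (Σ P·[cation]ᵢ + Σ P·[anion]ₒ)]
Numerator = 1×4.09 + 10×124 = 1244
Denominator = 1×100 + 10×12.0 = 220
Vm = 55.6 · log₁₀(5.655) = 55.6 × (0.7524) = 41.84 mV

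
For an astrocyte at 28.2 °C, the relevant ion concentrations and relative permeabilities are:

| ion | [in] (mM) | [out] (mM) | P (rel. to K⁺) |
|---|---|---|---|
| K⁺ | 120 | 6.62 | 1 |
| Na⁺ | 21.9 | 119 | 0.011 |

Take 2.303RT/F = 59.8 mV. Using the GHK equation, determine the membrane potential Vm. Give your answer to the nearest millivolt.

-71 mV

Vm = 59.8 · log₁₀[(Σ P·[cation]ₒ + Σ P·[anion]ᵢ) / (Σ P·[cation]ᵢ + Σ P·[anion]ₒ)]
Numerator = 1×6.62 + 0.011×119 = 7.929
Denominator = 1×120 + 0.011×21.9 = 120.2
Vm = 59.8 · log₁₀(0.065943) = 59.8 × (-1.1808) = -70.61 mV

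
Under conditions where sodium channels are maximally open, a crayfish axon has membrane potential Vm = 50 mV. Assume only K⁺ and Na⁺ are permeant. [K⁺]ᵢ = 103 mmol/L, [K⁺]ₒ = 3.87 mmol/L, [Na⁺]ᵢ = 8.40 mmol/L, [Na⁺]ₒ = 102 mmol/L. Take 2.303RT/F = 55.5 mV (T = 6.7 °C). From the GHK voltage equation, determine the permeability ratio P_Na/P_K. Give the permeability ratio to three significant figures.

23.2

Let α = P_Na/P_K. GHK: Vm = 55.5·log₁₀[(Kₒ + α·Naₒ)/(Kᵢ + α·Naᵢ)].
10^(Vm/55.5) = 10^(50.0/55.5) = 7.9598
So 7.9598·(Kᵢ + α·Naᵢ) = Kₒ + α·Naₒ → α = (7.9598·103.0 − 3.87) / (102.0 − 7.9598·8.4)
α = (819.9 − 3.87) / (102.0 − 66.86) = 816/35.14 = 23.22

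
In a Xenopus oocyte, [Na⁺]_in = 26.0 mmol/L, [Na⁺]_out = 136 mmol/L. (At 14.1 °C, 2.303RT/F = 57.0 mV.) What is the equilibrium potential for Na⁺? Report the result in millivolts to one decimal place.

E = (57.0/z) · log₁₀([Na⁺]_out/[Na⁺]_in) with z = +1.
= (57.0/1) · log₁₀(136/26.0) = 57.00 · log₁₀(5.231)
= 57.00 · (0.7186) = 40.96 mV

41.0 mV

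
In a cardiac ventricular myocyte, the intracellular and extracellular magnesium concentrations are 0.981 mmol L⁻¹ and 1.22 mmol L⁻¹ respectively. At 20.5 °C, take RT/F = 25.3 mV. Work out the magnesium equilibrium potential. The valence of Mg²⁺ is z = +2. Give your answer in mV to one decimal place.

2.8 mV

E = (25.3/z) · ln([Mg²⁺]_out/[Mg²⁺]_in) with z = +2.
= (25.3/2) · ln(1.22/0.981) = 12.65 · ln(1.244)
= 12.65 · (0.2180) = 2.76 mV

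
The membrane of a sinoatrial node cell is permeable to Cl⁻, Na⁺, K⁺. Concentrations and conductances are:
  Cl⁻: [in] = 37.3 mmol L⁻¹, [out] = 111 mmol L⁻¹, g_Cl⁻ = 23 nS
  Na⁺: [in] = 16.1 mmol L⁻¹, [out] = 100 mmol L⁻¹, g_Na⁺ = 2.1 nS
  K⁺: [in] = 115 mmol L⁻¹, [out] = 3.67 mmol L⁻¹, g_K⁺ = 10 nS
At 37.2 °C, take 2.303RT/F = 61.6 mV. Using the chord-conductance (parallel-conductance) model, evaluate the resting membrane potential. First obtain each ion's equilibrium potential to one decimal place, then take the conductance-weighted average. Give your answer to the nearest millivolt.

-42 mV

E_Cl⁻ = (61.6/-1)·log₁₀(111/37.3) = -29.2 mV
E_Na⁺ = (61.6/1)·log₁₀(100/16.1) = 48.9 mV
E_K⁺ = (61.6/1)·log₁₀(3.67/115) = -92.2 mV
Vm = (Σ gᵢEᵢ)/(Σ gᵢ) = (23·-29.2 + 2.1·48.9 + 10·-92.2) / (23 + 2.1 + 10)
= -1490.91 / 35.1 = -42.48 mV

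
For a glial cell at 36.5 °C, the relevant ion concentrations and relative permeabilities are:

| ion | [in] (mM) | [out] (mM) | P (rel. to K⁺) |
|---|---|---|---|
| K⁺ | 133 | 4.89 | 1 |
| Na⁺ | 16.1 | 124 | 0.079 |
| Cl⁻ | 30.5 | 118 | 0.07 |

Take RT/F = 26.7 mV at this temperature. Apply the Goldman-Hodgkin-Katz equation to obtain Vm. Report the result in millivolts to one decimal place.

-57.1 mV

Vm = 26.7 · ln[(Σ P·[cation]ₒ + Σ P·[anion]ᵢ) / (Σ P·[cation]ᵢ + Σ P·[anion]ₒ)]
Numerator = 1×4.89 + 0.079×124 + 0.07×30.5 = 16.82
Denominator = 1×133 + 0.079×16.1 + 0.07×118 = 142.5
Vm = 26.7 · ln(0.11802) = 26.7 × (-2.1369) = -57.06 mV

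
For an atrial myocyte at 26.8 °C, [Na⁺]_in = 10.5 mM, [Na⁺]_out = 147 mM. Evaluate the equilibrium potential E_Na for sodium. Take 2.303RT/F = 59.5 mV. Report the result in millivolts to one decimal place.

E = (59.5/z) · log₁₀([Na⁺]_out/[Na⁺]_in) with z = +1.
= (59.5/1) · log₁₀(147/10.5) = 59.50 · log₁₀(14)
= 59.50 · (1.1461) = 68.19 mV

68.2 mV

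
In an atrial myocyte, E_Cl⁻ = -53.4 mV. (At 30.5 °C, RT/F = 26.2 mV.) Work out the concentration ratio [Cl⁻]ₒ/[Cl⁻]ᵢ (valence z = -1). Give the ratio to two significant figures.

7.7

ln([out]/[in]) = E·z/(26.2) = -53.4 × -1 / 26.2 = 2.0382
[out]/[in] = e^(2.0382) = 7.677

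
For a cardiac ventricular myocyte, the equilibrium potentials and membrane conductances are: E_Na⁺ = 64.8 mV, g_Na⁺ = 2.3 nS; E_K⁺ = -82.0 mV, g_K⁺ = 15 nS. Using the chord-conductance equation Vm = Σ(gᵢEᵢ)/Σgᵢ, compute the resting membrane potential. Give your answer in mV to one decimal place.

-62.5 mV

Σ gᵢEᵢ = 2.3·(64.8) + 15·(-82.0) = -1080.96
Σ gᵢ = 2.3 + 15 = 17.3
Vm = -1080.96 / 17.3 = -62.48 mV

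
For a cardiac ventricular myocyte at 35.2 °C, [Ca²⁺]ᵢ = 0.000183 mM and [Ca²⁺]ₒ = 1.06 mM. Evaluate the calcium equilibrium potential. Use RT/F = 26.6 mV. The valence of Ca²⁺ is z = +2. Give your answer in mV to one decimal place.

115.2 mV

E = (26.6/z) · ln([Ca²⁺]_out/[Ca²⁺]_in) with z = +2.
= (26.6/2) · ln(1.06/0.000183) = 13.30 · ln(5792)
= 13.30 · (8.6643) = 115.24 mV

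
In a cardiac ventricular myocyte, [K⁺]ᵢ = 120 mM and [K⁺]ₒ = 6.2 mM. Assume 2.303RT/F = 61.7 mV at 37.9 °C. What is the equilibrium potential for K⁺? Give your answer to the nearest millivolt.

-79 mV

E = (61.7/z) · log₁₀([K⁺]_out/[K⁺]_in) with z = +1.
= (61.7/1) · log₁₀(6.2/120) = 61.70 · log₁₀(0.05167)
= 61.70 · (-1.2868) = -79.39 mV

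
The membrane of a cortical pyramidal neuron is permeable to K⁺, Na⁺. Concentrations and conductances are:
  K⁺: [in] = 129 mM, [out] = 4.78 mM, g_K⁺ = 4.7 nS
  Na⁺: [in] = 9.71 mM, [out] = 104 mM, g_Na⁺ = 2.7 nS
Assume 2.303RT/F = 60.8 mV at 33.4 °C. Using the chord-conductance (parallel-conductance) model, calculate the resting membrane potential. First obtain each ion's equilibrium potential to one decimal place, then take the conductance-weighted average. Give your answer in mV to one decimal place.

-32.4 mV

E_K⁺ = (60.8/1)·log₁₀(4.78/129) = -87.0 mV
E_Na⁺ = (60.8/1)·log₁₀(104/9.71) = 62.6 mV
Vm = (Σ gᵢEᵢ)/(Σ gᵢ) = (4.7·-87.0 + 2.7·62.6) / (4.7 + 2.7)
= -239.88 / 7.4 = -32.42 mV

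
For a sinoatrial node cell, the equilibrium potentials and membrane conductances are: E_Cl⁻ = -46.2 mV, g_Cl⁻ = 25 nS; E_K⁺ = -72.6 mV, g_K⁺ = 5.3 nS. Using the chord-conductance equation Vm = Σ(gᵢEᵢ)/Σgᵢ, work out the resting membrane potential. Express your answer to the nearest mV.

Σ gᵢEᵢ = 25·(-46.2) + 5.3·(-72.6) = -1539.78
Σ gᵢ = 25 + 5.3 = 30.3
Vm = -1539.78 / 30.3 = -50.82 mV

-51 mV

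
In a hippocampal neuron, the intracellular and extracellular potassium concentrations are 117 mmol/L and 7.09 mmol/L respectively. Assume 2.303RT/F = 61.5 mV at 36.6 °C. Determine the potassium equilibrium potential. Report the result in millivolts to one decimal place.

-74.9 mV

E = (61.5/z) · log₁₀([K⁺]_out/[K⁺]_in) with z = +1.
= (61.5/1) · log₁₀(7.09/117) = 61.50 · log₁₀(0.0606)
= 61.50 · (-1.2175) = -74.88 mV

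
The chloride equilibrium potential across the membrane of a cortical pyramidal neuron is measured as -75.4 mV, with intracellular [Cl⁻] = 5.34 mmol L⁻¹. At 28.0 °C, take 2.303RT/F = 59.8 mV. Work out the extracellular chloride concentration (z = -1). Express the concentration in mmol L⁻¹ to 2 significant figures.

Nernst: E = (59.8/-1) · log₁₀([out]/[in]), so log₁₀([out]/[in]) = -75.4 × -1 / 59.8 = 1.2609.
[out]/[in] = 10^(1.2609) = 18.23.
[out] = 18.23 × 5.34 = 97.37 mmol L⁻¹.

97 mmol L⁻¹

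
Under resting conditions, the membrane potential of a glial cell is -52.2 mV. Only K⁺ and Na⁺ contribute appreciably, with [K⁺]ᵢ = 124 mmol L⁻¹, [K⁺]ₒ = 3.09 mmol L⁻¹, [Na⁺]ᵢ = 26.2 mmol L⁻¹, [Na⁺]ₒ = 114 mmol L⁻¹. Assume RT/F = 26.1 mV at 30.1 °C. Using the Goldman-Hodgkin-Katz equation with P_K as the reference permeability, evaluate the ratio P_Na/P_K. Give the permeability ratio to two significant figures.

Let α = P_Na/P_K. GHK: Vm = 26.1·ln[(Kₒ + α·Naₒ)/(Kᵢ + α·Naᵢ)].
e^(Vm/26.1) = e^(-52.2/26.1) = 0.13534
So 0.13534·(Kᵢ + α·Naᵢ) = Kₒ + α·Naₒ → α = (0.13534·124.0 − 3.09) / (114.0 − 0.13534·26.2)
α = (16.78 − 3.09) / (114.0 − 3.546) = 13.69/110.5 = 0.124

0.12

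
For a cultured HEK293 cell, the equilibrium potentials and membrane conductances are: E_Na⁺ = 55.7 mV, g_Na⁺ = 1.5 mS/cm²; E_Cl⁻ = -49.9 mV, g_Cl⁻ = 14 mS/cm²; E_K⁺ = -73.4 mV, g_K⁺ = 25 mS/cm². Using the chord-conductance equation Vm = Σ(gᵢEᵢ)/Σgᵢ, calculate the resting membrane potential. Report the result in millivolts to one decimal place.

-60.5 mV

Σ gᵢEᵢ = 1.5·(55.7) + 14·(-49.9) + 25·(-73.4) = -2450.05
Σ gᵢ = 1.5 + 14 + 25 = 40.5
Vm = -2450.05 / 40.5 = -60.50 mV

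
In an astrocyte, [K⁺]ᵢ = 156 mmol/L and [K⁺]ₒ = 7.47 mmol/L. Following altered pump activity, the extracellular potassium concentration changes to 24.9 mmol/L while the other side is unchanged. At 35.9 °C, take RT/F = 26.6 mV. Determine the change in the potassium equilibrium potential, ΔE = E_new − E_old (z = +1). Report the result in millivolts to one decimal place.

E_old = (26.6/1)·ln(7.47/156) = -80.84 mV
E_new = (26.6/1)·ln(24.9/156) = -48.81 mV
ΔE = -48.81 − (-80.84) = 32.03 mV

32.0 mV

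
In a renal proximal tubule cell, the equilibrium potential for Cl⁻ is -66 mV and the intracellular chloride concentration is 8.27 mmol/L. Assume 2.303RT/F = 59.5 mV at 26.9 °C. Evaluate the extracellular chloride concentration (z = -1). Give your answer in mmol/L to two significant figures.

110 mmol/L

Nernst: E = (59.5/-1) · log₁₀([out]/[in]), so log₁₀([out]/[in]) = -66.0 × -1 / 59.5 = 1.1092.
[out]/[in] = 10^(1.1092) = 12.86.
[out] = 12.86 × 8.27 = 106.4 mmol/L.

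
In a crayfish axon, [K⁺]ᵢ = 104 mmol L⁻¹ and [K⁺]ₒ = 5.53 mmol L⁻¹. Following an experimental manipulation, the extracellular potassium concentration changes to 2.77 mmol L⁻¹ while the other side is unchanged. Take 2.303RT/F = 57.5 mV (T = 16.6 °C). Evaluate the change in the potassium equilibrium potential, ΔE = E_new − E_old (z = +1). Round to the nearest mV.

E_old = (57.5/1)·log₁₀(5.53/104) = -73.27 mV
E_new = (57.5/1)·log₁₀(2.77/104) = -90.54 mV
ΔE = -90.54 − (-73.27) = -17.26 mV

-17 mV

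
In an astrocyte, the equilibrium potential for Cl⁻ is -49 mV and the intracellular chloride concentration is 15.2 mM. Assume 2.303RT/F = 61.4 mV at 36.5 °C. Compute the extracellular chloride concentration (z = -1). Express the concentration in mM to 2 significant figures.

Nernst: E = (61.4/-1) · log₁₀([out]/[in]), so log₁₀([out]/[in]) = -49.0 × -1 / 61.4 = 0.7980.
[out]/[in] = 10^(0.7980) = 6.281.
[out] = 6.281 × 15.2 = 95.47 mM.

95 mM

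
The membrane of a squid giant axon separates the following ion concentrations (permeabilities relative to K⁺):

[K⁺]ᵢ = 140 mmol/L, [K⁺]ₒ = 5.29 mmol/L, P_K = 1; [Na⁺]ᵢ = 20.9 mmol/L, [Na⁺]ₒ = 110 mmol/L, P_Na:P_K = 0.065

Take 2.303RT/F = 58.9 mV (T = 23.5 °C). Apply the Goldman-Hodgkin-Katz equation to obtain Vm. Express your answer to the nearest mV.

Vm = 58.9 · log₁₀[(Σ P·[cation]ₒ + Σ P·[anion]ᵢ) / (Σ P·[cation]ᵢ + Σ P·[anion]ₒ)]
Numerator = 1×5.29 + 0.065×110 = 12.44
Denominator = 1×140 + 0.065×20.9 = 141.4
Vm = 58.9 · log₁₀(0.088003) = 58.9 × (-1.0555) = -62.17 mV

-62 mV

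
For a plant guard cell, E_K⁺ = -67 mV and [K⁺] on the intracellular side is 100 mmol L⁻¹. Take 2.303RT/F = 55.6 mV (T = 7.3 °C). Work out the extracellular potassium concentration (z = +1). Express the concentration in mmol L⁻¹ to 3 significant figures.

6.24 mmol L⁻¹

Nernst: E = (55.6/1) · log₁₀([out]/[in]), so log₁₀([out]/[in]) = -67.0 × 1 / 55.6 = -1.2050.
[out]/[in] = 10^(-1.2050) = 0.06237.
[out] = 0.06237 × 100 = 6.237 mmol L⁻¹.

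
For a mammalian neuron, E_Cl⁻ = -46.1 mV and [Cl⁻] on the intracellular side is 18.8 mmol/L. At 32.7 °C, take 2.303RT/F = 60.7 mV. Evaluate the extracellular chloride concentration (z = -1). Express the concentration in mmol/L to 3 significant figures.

Nernst: E = (60.7/-1) · log₁₀([out]/[in]), so log₁₀([out]/[in]) = -46.1 × -1 / 60.7 = 0.7595.
[out]/[in] = 10^(0.7595) = 5.747.
[out] = 5.747 × 18.8 = 108.1 mmol/L.

108 mmol/L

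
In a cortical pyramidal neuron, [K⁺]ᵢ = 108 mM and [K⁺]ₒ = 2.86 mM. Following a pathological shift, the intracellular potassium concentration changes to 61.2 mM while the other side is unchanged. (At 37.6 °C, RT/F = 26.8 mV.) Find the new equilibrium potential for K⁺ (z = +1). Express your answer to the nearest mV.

After the shift: [K⁺]_out = 2.86, [K⁺]_in = 61.2 mM.
E_new = (26.8/1)·ln(2.86/61.2) = 26.80 · (-3.0633) = -82.10 mV

-82 mV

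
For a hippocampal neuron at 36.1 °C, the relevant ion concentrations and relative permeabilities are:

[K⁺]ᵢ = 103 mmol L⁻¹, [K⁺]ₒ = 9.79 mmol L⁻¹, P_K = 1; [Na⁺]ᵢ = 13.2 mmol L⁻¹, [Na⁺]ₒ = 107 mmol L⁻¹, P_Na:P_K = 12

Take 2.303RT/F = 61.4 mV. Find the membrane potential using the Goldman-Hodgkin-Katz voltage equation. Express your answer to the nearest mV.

Vm = 61.4 · log₁₀[(Σ P·[cation]ₒ + Σ P·[anion]ᵢ) / (Σ P·[cation]ᵢ + Σ P·[anion]ₒ)]
Numerator = 1×9.79 + 12×107 = 1294
Denominator = 1×103 + 12×13.2 = 261.4
Vm = 61.4 · log₁₀(4.9495) = 61.4 × (0.6946) = 42.65 mV

43 mV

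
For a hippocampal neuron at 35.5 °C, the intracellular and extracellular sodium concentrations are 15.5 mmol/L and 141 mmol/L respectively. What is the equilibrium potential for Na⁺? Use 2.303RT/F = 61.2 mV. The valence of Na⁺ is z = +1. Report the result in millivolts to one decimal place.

58.7 mV

E = (61.2/z) · log₁₀([Na⁺]_out/[Na⁺]_in) with z = +1.
= (61.2/1) · log₁₀(141/15.5) = 61.20 · log₁₀(9.097)
= 61.20 · (0.9589) = 58.68 mV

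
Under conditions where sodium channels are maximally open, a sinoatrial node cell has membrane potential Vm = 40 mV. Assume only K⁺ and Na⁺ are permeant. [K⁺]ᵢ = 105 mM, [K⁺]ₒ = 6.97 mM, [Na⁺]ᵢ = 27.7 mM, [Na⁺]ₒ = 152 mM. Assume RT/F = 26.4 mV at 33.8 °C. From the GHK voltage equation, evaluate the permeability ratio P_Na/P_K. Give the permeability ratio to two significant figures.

18

Let α = P_Na/P_K. GHK: Vm = 26.4·ln[(Kₒ + α·Naₒ)/(Kᵢ + α·Naᵢ)].
e^(Vm/26.4) = e^(40.0/26.4) = 4.5501
So 4.5501·(Kᵢ + α·Naᵢ) = Kₒ + α·Naₒ → α = (4.5501·105.0 − 6.97) / (152.0 − 4.5501·27.7)
α = (477.8 − 6.97) / (152.0 − 126) = 470.8/25.96 = 18.13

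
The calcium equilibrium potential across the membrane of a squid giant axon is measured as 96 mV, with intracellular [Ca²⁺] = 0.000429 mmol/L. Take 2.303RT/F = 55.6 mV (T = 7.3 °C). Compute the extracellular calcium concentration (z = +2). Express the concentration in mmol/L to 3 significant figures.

Nernst: E = (55.6/2) · log₁₀([out]/[in]), so log₁₀([out]/[in]) = 96.0 × 2 / 55.6 = 3.4532.
[out]/[in] = 10^(3.4532) = 2839.
[out] = 2839 × 0.000429 = 1.218 mmol/L.

1.22 mmol/L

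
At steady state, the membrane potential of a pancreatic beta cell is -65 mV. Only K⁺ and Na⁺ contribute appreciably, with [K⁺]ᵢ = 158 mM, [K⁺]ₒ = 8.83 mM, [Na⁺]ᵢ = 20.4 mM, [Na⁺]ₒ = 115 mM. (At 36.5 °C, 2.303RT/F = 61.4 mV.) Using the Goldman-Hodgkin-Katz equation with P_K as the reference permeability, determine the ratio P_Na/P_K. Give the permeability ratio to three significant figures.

0.0439

Let α = P_Na/P_K. GHK: Vm = 61.4·log₁₀[(Kₒ + α·Naₒ)/(Kᵢ + α·Naᵢ)].
10^(Vm/61.4) = 10^(-65.0/61.4) = 0.087371
So 0.087371·(Kᵢ + α·Naᵢ) = Kₒ + α·Naₒ → α = (0.087371·158.0 − 8.83) / (115.0 − 0.087371·20.4)
α = (13.8 − 8.83) / (115.0 − 1.782) = 4.975/113.2 = 0.04394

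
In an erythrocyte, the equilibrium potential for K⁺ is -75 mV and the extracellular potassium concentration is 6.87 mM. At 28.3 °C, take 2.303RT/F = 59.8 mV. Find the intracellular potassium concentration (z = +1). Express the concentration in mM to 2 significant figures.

Nernst: E = (59.8/1) · log₁₀([out]/[in]), so log₁₀([out]/[in]) = -75.0 × 1 / 59.8 = -1.2542.
[out]/[in] = 10^(-1.2542) = 0.0557.
[in] = 6.87 / 0.0557 = 123.3 mM.

120 mM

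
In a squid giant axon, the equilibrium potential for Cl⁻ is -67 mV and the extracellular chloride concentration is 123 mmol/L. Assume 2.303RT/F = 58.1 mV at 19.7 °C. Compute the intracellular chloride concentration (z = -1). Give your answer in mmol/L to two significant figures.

Nernst: E = (58.1/-1) · log₁₀([out]/[in]), so log₁₀([out]/[in]) = -67.0 × -1 / 58.1 = 1.1532.
[out]/[in] = 10^(1.1532) = 14.23.
[in] = 123 / 14.23 = 8.644 mmol/L.

8.6 mmol/L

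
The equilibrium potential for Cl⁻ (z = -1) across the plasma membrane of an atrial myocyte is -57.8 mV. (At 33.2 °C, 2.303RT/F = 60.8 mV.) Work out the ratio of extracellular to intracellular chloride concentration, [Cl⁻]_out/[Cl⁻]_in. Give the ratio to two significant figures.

log₁₀([out]/[in]) = E·z/(60.8) = -57.8 × -1 / 60.8 = 0.9507
[out]/[in] = 10^(0.9507) = 8.926

8.9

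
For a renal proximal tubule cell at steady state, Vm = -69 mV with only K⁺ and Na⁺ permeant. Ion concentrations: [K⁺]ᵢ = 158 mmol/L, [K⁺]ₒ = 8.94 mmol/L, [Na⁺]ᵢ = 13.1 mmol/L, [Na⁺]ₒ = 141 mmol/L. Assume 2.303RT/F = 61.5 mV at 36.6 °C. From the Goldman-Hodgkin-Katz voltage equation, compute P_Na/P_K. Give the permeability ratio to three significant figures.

Let α = P_Na/P_K. GHK: Vm = 61.5·log₁₀[(Kₒ + α·Naₒ)/(Kᵢ + α·Naᵢ)].
10^(Vm/61.5) = 10^(-69.0/61.5) = 0.075518
So 0.075518·(Kᵢ + α·Naᵢ) = Kₒ + α·Naₒ → α = (0.075518·158.0 − 8.94) / (141.0 − 0.075518·13.1)
α = (11.93 − 8.94) / (141.0 − 0.9893) = 2.992/140 = 0.02137

0.0214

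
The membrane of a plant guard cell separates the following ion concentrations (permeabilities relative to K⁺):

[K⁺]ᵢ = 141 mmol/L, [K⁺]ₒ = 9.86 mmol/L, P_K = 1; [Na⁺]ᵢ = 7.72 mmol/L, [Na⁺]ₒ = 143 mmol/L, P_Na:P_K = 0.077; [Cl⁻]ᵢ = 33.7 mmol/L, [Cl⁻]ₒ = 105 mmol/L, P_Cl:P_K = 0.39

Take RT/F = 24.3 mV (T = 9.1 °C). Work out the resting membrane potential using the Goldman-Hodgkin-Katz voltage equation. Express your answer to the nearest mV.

-41 mV

Vm = 24.3 · ln[(Σ P·[cation]ₒ + Σ P·[anion]ᵢ) / (Σ P·[cation]ᵢ + Σ P·[anion]ₒ)]
Numerator = 1×9.86 + 0.077×143 + 0.39×33.7 = 34.01
Denominator = 1×141 + 0.077×7.72 + 0.39×105 = 182.5
Vm = 24.3 · ln(0.18633) = 24.3 × (-1.6802) = -40.83 mV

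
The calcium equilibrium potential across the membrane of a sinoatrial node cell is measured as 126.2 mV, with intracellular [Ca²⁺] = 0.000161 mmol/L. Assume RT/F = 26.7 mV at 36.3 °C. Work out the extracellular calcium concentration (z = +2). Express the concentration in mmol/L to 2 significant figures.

2.1 mmol/L

Nernst: E = (26.7/2) · ln([out]/[in]), so ln([out]/[in]) = 126.2 × 2 / 26.7 = 9.4532.
[out]/[in] = e^(9.4532) = 1.275e+04.
[out] = 1.275e+04 × 0.000161 = 2.053 mmol/L.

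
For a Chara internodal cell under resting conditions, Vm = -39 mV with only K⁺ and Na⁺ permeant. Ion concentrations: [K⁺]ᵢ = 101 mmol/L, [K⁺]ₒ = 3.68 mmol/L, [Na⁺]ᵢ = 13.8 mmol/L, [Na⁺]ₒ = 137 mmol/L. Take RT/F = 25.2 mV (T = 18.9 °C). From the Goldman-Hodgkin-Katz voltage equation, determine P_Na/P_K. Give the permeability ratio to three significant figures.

Let α = P_Na/P_K. GHK: Vm = 25.2·ln[(Kₒ + α·Naₒ)/(Kᵢ + α·Naᵢ)].
e^(Vm/25.2) = e^(-39.0/25.2) = 0.21275
So 0.21275·(Kᵢ + α·Naᵢ) = Kₒ + α·Naₒ → α = (0.21275·101.0 − 3.68) / (137.0 − 0.21275·13.8)
α = (21.49 − 3.68) / (137.0 − 2.936) = 17.81/134.1 = 0.1328

0.133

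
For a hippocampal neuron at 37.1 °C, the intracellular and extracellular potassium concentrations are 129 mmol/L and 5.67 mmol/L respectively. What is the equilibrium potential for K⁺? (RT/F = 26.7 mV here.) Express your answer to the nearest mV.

-83 mV

E = (26.7/z) · ln([K⁺]_out/[K⁺]_in) with z = +1.
= (26.7/1) · ln(5.67/129) = 26.70 · ln(0.04395)
= 26.70 · (-3.1246) = -83.43 mV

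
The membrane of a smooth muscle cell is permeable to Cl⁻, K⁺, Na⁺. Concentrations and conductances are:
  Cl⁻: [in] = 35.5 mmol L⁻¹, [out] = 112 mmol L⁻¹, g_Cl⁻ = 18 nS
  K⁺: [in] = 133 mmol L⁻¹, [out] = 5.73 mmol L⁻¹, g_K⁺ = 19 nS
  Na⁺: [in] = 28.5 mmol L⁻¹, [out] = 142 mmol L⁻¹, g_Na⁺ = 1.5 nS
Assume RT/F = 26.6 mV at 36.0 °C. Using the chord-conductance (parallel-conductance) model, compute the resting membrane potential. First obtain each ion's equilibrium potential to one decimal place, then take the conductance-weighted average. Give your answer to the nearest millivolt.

E_Cl⁻ = (26.6/-1)·ln(112/35.5) = -30.6 mV
E_K⁺ = (26.6/1)·ln(5.73/133) = -83.6 mV
E_Na⁺ = (26.6/1)·ln(142/28.5) = 42.7 mV
Vm = (Σ gᵢEᵢ)/(Σ gᵢ) = (18·-30.6 + 19·-83.6 + 1.5·42.7) / (18 + 19 + 1.5)
= -2075.15 / 38.5 = -53.90 mV

-54 mV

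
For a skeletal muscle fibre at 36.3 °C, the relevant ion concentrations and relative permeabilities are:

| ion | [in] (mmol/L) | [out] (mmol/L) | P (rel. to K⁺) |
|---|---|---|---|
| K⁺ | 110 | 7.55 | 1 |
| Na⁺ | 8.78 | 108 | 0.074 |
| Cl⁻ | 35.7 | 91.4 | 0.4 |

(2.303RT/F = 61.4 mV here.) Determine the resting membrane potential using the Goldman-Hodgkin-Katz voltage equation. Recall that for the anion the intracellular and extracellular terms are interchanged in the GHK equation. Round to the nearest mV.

-43 mV

Vm = 61.4 · log₁₀[(Σ P·[cation]ₒ + Σ P·[anion]ᵢ) / (Σ P·[cation]ᵢ + Σ P·[anion]ₒ)]
Numerator = 1×7.55 + 0.074×108 + 0.4×35.7 = 29.82
Denominator = 1×110 + 0.074×8.78 + 0.4×91.4 = 147.2
Vm = 61.4 · log₁₀(0.20258) = 61.4 × (-0.6934) = -42.57 mV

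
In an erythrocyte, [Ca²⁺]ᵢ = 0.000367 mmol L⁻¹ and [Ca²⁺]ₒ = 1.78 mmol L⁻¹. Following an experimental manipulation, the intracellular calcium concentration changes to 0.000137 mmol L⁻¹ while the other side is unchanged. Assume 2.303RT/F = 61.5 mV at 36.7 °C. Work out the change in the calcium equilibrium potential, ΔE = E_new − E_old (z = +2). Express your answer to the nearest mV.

13 mV

E_old = (61.5/2)·log₁₀(1.78/0.000367) = 113.34 mV
E_new = (61.5/2)·log₁₀(1.78/0.000137) = 126.50 mV
ΔE = 126.50 − (113.34) = 13.16 mV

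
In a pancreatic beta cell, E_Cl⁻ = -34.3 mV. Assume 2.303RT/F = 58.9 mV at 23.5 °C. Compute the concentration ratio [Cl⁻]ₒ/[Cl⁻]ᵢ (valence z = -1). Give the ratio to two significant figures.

3.8

log₁₀([out]/[in]) = E·z/(58.9) = -34.3 × -1 / 58.9 = 0.5823
[out]/[in] = 10^(0.5823) = 3.822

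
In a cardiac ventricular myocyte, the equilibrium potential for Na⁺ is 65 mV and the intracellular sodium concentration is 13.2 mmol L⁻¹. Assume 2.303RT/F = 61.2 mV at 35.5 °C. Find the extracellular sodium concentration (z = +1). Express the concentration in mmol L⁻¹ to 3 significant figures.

Nernst: E = (61.2/1) · log₁₀([out]/[in]), so log₁₀([out]/[in]) = 65.0 × 1 / 61.2 = 1.0621.
[out]/[in] = 10^(1.0621) = 11.54.
[out] = 11.54 × 13.2 = 152.3 mmol L⁻¹.

152 mmol L⁻¹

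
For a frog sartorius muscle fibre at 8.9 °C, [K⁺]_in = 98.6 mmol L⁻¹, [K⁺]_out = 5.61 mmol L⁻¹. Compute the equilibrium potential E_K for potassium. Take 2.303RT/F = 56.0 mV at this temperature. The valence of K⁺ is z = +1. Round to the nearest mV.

E = (56.0/z) · log₁₀([K⁺]_out/[K⁺]_in) with z = +1.
= (56.0/1) · log₁₀(5.61/98.6) = 56.00 · log₁₀(0.0569)
= 56.00 · (-1.2449) = -69.72 mV

-70 mV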